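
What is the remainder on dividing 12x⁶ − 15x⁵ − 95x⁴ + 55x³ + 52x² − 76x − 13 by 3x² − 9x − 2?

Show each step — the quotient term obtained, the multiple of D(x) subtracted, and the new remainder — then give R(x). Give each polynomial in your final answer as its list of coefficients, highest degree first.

Step 1: lead(12x⁶ − 15x⁵ − 95x⁴ + 55x³ + 52x² − 76x − 13) ÷ lead(D) = 12x⁶ ÷ 3x² = 4x⁴. Subtract (4x⁴)·D = 12x⁶ − 36x⁵ − 8x⁴. Remainder: 21x⁵ − 87x⁴ + 55x³ + 52x² − 76x − 13.
Step 2: lead(21x⁵ − 87x⁴ + 55x³ + 52x² − 76x − 13) ÷ lead(D) = 21x⁵ ÷ 3x² = 7x³. Subtract (7x³)·D = 21x⁵ − 63x⁴ − 14x³. Remainder: −24x⁴ + 69x³ + 52x² − 76x − 13.
Step 3: lead(−24x⁴ + 69x³ + 52x² − 76x − 13) ÷ lead(D) = −24x⁴ ÷ 3x² = −8x². Subtract (−8x²)·D = −24x⁴ + 72x³ + 16x². Remainder: −3x³ + 36x² − 76x − 13.
Step 4: lead(−3x³ + 36x² − 76x − 13) ÷ lead(D) = −3x³ ÷ 3x² = −x. Subtract (−x)·D = −3x³ + 9x² + 2x. Remainder: 27x² − 78x − 13.
Step 5: lead(27x² − 78x − 13) ÷ lead(D) = 27x² ÷ 3x² = 9. Subtract (9)·D = 27x² − 81x − 18. Remainder: 3x + 5.

R = [3, 5]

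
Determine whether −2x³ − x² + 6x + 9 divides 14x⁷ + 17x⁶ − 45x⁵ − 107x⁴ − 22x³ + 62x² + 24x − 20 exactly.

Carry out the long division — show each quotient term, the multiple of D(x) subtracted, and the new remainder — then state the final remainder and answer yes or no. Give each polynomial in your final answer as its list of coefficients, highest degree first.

Step 1: lead(14x⁷ + 17x⁶ − 45x⁵ − 107x⁴ − 22x³ + 62x² + 24x − 20) ÷ lead(D) = 14x⁷ ÷ −2x³ = −7x⁴. Subtract (−7x⁴)·D = 14x⁷ + 7x⁶ − 42x⁵ − 63x⁴. Remainder: 10x⁶ − 3x⁵ − 44x⁴ − 22x³ + 62x² + 24x − 20.
Step 2: lead(10x⁶ − 3x⁵ − 44x⁴ − 22x³ + 62x² + 24x − 20) ÷ lead(D) = 10x⁶ ÷ −2x³ = −5x³. Subtract (−5x³)·D = 10x⁶ + 5x⁵ − 30x⁴ − 45x³. Remainder: −8x⁵ − 14x⁴ + 23x³ + 62x² + 24x − 20.
Step 3: lead(−8x⁵ − 14x⁴ + 23x³ + 62x² + 24x − 20) ÷ lead(D) = −8x⁵ ÷ −2x³ = 4x². Subtract (4x²)·D = −8x⁵ − 4x⁴ + 24x³ + 36x². Remainder: −10x⁴ − x³ + 26x² + 24x − 20.
Step 4: lead(−10x⁴ − x³ + 26x² + 24x − 20) ÷ lead(D) = −10x⁴ ÷ −2x³ = 5x. Subtract (5x)·D = −10x⁴ − 5x³ + 30x² + 45x. Remainder: 4x³ − 4x² − 21x − 20.
Step 5: lead(4x³ − 4x² − 21x − 20) ÷ lead(D) = 4x³ ÷ −2x³ = −2. Subtract (−2)·D = 4x³ + 2x² − 12x − 18. Remainder: −6x² − 9x − 2.

R = [-6, -9, -2], so D(x) is not a factor of P(x). no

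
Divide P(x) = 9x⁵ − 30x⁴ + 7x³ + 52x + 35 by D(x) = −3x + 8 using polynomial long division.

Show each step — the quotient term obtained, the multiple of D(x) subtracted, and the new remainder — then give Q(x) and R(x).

Step 1: lead(9x⁵ − 30x⁴ + 7x³ + 52x + 35) ÷ lead(D) = 9x⁵ ÷ −3x = −3x⁴. Subtract (−3x⁴)·D = 9x⁵ − 24x⁴. Remainder: −6x⁴ + 7x³ + 52x + 35.
Step 2: lead(−6x⁴ + 7x³ + 52x + 35) ÷ lead(D) = −6x⁴ ÷ −3x = 2x³. Subtract (2x³)·D = −6x⁴ + 16x³. Remainder: −9x³ + 52x + 35.
Step 3: lead(−9x³ + 52x + 35) ÷ lead(D) = −9x³ ÷ −3x = 3x². Subtract (3x²)·D = −9x³ + 24x². Remainder: −24x² + 52x + 35.
Step 4: lead(−24x² + 52x + 35) ÷ lead(D) = −24x² ÷ −3x = 8x. Subtract (8x)·D = −24x² + 64x. Remainder: −12x + 35.
Step 5: lead(−12x + 35) ÷ lead(D) = −12x ÷ −3x = 4. Subtract (4)·D = −12x + 32. Remainder: 3.

Q(x) = −3x⁴ + 2x³ + 3x² + 8x + 4; R(x) = 3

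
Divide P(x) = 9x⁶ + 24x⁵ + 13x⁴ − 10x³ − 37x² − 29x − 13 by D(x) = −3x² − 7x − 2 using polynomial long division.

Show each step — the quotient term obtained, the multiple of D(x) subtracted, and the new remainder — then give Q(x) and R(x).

Step 1: lead(9x⁶ + 24x⁵ + 13x⁴ − 10x³ − 37x² − 29x − 13) ÷ lead(D) = 9x⁶ ÷ −3x² = −3x⁴. Subtract (−3x⁴)·D = 9x⁶ + 21x⁵ + 6x⁴. Remainder: 3x⁵ + 7x⁴ − 10x³ − 37x² − 29x − 13.
Step 2: lead(3x⁵ + 7x⁴ − 10x³ − 37x² − 29x − 13) ÷ lead(D) = 3x⁵ ÷ −3x² = −x³. Subtract (−x³)·D = 3x⁵ + 7x⁴ + 2x³. Remainder: −12x³ − 37x² − 29x − 13.
Step 3: lead(−12x³ − 37x² − 29x − 13) ÷ lead(D) = −12x³ ÷ −3x² = 4x. Subtract (4x)·D = −12x³ − 28x² − 8x. Remainder: −9x² − 21x − 13.
Step 4: lead(−9x² − 21x − 13) ÷ lead(D) = −9x² ÷ −3x² = 3. Subtract (3)·D = −9x² − 21x − 6. Remainder: −7.

Q(x) = −3x⁴ − x³ + 4x + 3; R(x) = −7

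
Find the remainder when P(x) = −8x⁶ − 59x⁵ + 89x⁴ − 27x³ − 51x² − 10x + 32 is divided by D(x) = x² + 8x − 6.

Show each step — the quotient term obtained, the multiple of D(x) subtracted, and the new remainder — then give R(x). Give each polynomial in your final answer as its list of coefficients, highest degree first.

R = [2]

Step 1: lead(−8x⁶ − 59x⁵ + 89x⁴ − 27x³ − 51x² − 10x + 32) ÷ lead(D) = −8x⁶ ÷ x² = −8x⁴. Subtract (−8x⁴)·D = −8x⁶ − 64x⁵ + 48x⁴. Remainder: 5x⁵ + 41x⁴ − 27x³ − 51x² − 10x + 32.
Step 2: lead(5x⁵ + 41x⁴ − 27x³ − 51x² − 10x + 32) ÷ lead(D) = 5x⁵ ÷ x² = 5x³. Subtract (5x³)·D = 5x⁵ + 40x⁴ − 30x³. Remainder: x⁴ + 3x³ − 51x² − 10x + 32.
Step 3: lead(x⁴ + 3x³ − 51x² − 10x + 32) ÷ lead(D) = x⁴ ÷ x² = x². Subtract (x²)·D = x⁴ + 8x³ − 6x². Remainder: −5x³ − 45x² − 10x + 32.
Step 4: lead(−5x³ − 45x² − 10x + 32) ÷ lead(D) = −5x³ ÷ x² = −5x. Subtract (−5x)·D = −5x³ − 40x² + 30x. Remainder: −5x² − 40x + 32.
Step 5: lead(−5x² − 40x + 32) ÷ lead(D) = −5x² ÷ x² = −5. Subtract (−5)·D = −5x² − 40x + 30. Remainder: 2.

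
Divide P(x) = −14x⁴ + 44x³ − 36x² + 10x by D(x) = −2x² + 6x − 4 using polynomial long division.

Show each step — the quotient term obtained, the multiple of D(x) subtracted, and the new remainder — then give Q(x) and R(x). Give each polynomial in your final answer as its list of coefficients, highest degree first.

Q = [7, -1, 1]; R = [4]

Step 1: lead(−14x⁴ + 44x³ − 36x² + 10x) ÷ lead(D) = −14x⁴ ÷ −2x² = 7x². Subtract (7x²)·D = −14x⁴ + 42x³ − 28x². Remainder: 2x³ − 8x² + 10x.
Step 2: lead(2x³ − 8x² + 10x) ÷ lead(D) = 2x³ ÷ −2x² = −x. Subtract (−x)·D = 2x³ − 6x² + 4x. Remainder: −2x² + 6x.
Step 3: lead(−2x² + 6x) ÷ lead(D) = −2x² ÷ −2x² = 1. Subtract (1)·D = −2x² + 6x − 4. Remainder: 4.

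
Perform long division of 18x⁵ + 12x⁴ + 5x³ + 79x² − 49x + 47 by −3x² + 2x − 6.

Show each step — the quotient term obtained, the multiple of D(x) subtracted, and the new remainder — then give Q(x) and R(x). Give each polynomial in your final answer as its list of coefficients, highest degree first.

Q = [-6, -8, 5, -7]; R = [-5, 5]

Step 1: lead(18x⁵ + 12x⁴ + 5x³ + 79x² − 49x + 47) ÷ lead(D) = 18x⁵ ÷ −3x² = −6x³. Subtract (−6x³)·D = 18x⁵ − 12x⁴ + 36x³. Remainder: 24x⁴ − 31x³ + 79x² − 49x + 47.
Step 2: lead(24x⁴ − 31x³ + 79x² − 49x + 47) ÷ lead(D) = 24x⁴ ÷ −3x² = −8x². Subtract (−8x²)·D = 24x⁴ − 16x³ + 48x². Remainder: −15x³ + 31x² − 49x + 47.
Step 3: lead(−15x³ + 31x² − 49x + 47) ÷ lead(D) = −15x³ ÷ −3x² = 5x. Subtract (5x)·D = −15x³ + 10x² − 30x. Remainder: 21x² − 19x + 47.
Step 4: lead(21x² − 19x + 47) ÷ lead(D) = 21x² ÷ −3x² = −7. Subtract (−7)·D = 21x² − 14x + 42. Remainder: −5x + 5.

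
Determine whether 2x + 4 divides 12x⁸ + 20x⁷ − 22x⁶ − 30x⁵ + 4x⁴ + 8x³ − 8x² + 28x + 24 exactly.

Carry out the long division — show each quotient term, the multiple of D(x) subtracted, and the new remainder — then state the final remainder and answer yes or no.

R(x) = 0, so D(x) is a factor of P(x). yes

Step 1: lead(12x⁸ + 20x⁷ − 22x⁶ − 30x⁵ + 4x⁴ + 8x³ − 8x² + 28x + 24) ÷ lead(D) = 12x⁸ ÷ 2x = 6x⁷. Subtract (6x⁷)·D = 12x⁸ + 24x⁷. Remainder: −4x⁷ − 22x⁶ − 30x⁵ + 4x⁴ + 8x³ − 8x² + 28x + 24.
Step 2: lead(−4x⁷ − 22x⁶ − 30x⁵ + 4x⁴ + 8x³ − 8x² + 28x + 24) ÷ lead(D) = −4x⁷ ÷ 2x = −2x⁶. Subtract (−2x⁶)·D = −4x⁷ − 8x⁶. Remainder: −14x⁶ − 30x⁵ + 4x⁴ + 8x³ − 8x² + 28x + 24.
Step 3: lead(−14x⁶ − 30x⁵ + 4x⁴ + 8x³ − 8x² + 28x + 24) ÷ lead(D) = −14x⁶ ÷ 2x = −7x⁵. Subtract (−7x⁵)·D = −14x⁶ − 28x⁵. Remainder: −2x⁵ + 4x⁴ + 8x³ − 8x² + 28x + 24.
Step 4: lead(−2x⁵ + 4x⁴ + 8x³ − 8x² + 28x + 24) ÷ lead(D) = −2x⁵ ÷ 2x = −x⁴. Subtract (−x⁴)·D = −2x⁵ − 4x⁴. Remainder: 8x⁴ + 8x³ − 8x² + 28x + 24.
Step 5: lead(8x⁴ + 8x³ − 8x² + 28x + 24) ÷ lead(D) = 8x⁴ ÷ 2x = 4x³. Subtract (4x³)·D = 8x⁴ + 16x³. Remainder: −8x³ − 8x² + 28x + 24.
Step 6: lead(−8x³ − 8x² + 28x + 24) ÷ lead(D) = −8x³ ÷ 2x = −4x². Subtract (−4x²)·D = −8x³ − 16x². Remainder: 8x² + 28x + 24.
Step 7: lead(8x² + 28x + 24) ÷ lead(D) = 8x² ÷ 2x = 4x. Subtract (4x)·D = 8x² + 16x. Remainder: 12x + 24.
Step 8: lead(12x + 24) ÷ lead(D) = 12x ÷ 2x = 6. Subtract (6)·D = 12x + 24. Remainder: 0.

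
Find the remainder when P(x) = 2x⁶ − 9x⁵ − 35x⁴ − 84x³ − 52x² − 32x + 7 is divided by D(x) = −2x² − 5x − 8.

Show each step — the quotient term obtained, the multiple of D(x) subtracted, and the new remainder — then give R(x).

Step 1: lead(2x⁶ − 9x⁵ − 35x⁴ − 84x³ − 52x² − 32x + 7) ÷ lead(D) = 2x⁶ ÷ −2x² = −x⁴. Subtract (−x⁴)·D = 2x⁶ + 5x⁵ + 8x⁴. Remainder: −14x⁵ − 43x⁴ − 84x³ − 52x² − 32x + 7.
Step 2: lead(−14x⁵ − 43x⁴ − 84x³ − 52x² − 32x + 7) ÷ lead(D) = −14x⁵ ÷ −2x² = 7x³. Subtract (7x³)·D = −14x⁵ − 35x⁴ − 56x³. Remainder: −8x⁴ − 28x³ − 52x² − 32x + 7.
Step 3: lead(−8x⁴ − 28x³ − 52x² − 32x + 7) ÷ lead(D) = −8x⁴ ÷ −2x² = 4x². Subtract (4x²)·D = −8x⁴ − 20x³ − 32x². Remainder: −8x³ − 20x² − 32x + 7.
Step 4: lead(−8x³ − 20x² − 32x + 7) ÷ lead(D) = −8x³ ÷ −2x² = 4x. Subtract (4x)·D = −8x³ − 20x² − 32x. Remainder: 7.

R(x) = 7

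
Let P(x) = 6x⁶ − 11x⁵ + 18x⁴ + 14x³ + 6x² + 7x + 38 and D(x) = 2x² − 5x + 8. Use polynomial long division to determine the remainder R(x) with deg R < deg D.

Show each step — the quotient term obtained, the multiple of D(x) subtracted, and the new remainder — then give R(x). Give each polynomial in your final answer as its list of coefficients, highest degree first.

R = [-2]

Step 1: lead(6x⁶ − 11x⁵ + 18x⁴ + 14x³ + 6x² + 7x + 38) ÷ lead(D) = 6x⁶ ÷ 2x² = 3x⁴. Subtract (3x⁴)·D = 6x⁶ − 15x⁵ + 24x⁴. Remainder: 4x⁵ − 6x⁴ + 14x³ + 6x² + 7x + 38.
Step 2: lead(4x⁵ − 6x⁴ + 14x³ + 6x² + 7x + 38) ÷ lead(D) = 4x⁵ ÷ 2x² = 2x³. Subtract (2x³)·D = 4x⁵ − 10x⁴ + 16x³. Remainder: 4x⁴ − 2x³ + 6x² + 7x + 38.
Step 3: lead(4x⁴ − 2x³ + 6x² + 7x + 38) ÷ lead(D) = 4x⁴ ÷ 2x² = 2x². Subtract (2x²)·D = 4x⁴ − 10x³ + 16x². Remainder: 8x³ − 10x² + 7x + 38.
Step 4: lead(8x³ − 10x² + 7x + 38) ÷ lead(D) = 8x³ ÷ 2x² = 4x. Subtract (4x)·D = 8x³ − 20x² + 32x. Remainder: 10x² − 25x + 38.
Step 5: lead(10x² − 25x + 38) ÷ lead(D) = 10x² ÷ 2x² = 5. Subtract (5)·D = 10x² − 25x + 40. Remainder: −2.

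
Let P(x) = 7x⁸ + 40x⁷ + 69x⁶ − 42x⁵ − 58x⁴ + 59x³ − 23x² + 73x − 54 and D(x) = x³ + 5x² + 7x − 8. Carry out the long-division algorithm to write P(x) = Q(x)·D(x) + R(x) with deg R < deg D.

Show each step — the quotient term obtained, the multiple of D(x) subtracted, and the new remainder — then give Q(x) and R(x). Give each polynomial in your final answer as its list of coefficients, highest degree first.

Q = [7, 5, -5, 4, -3, 6]; R = [7, -6]

Step 1: lead(7x⁸ + 40x⁷ + 69x⁶ − 42x⁵ − 58x⁴ + 59x³ − 23x² + 73x − 54) ÷ lead(D) = 7x⁸ ÷ x³ = 7x⁵. Subtract (7x⁵)·D = 7x⁸ + 35x⁷ + 49x⁶ − 56x⁵. Remainder: 5x⁷ + 20x⁶ + 14x⁵ − 58x⁴ + 59x³ − 23x² + 73x − 54.
Step 2: lead(5x⁷ + 20x⁶ + 14x⁵ − 58x⁴ + 59x³ − 23x² + 73x − 54) ÷ lead(D) = 5x⁷ ÷ x³ = 5x⁴. Subtract (5x⁴)·D = 5x⁷ + 25x⁶ + 35x⁵ − 40x⁴. Remainder: −5x⁶ − 21x⁵ − 18x⁴ + 59x³ − 23x² + 73x − 54.
Step 3: lead(−5x⁶ − 21x⁵ − 18x⁴ + 59x³ − 23x² + 73x − 54) ÷ lead(D) = −5x⁶ ÷ x³ = −5x³. Subtract (−5x³)·D = −5x⁶ − 25x⁵ − 35x⁴ + 40x³. Remainder: 4x⁵ + 17x⁴ + 19x³ − 23x² + 73x − 54.
Step 4: lead(4x⁵ + 17x⁴ + 19x³ − 23x² + 73x − 54) ÷ lead(D) = 4x⁵ ÷ x³ = 4x². Subtract (4x²)·D = 4x⁵ + 20x⁴ + 28x³ − 32x². Remainder: −3x⁴ − 9x³ + 9x² + 73x − 54.
Step 5: lead(−3x⁴ − 9x³ + 9x² + 73x − 54) ÷ lead(D) = −3x⁴ ÷ x³ = −3x. Subtract (−3x)·D = −3x⁴ − 15x³ − 21x² + 24x. Remainder: 6x³ + 30x² + 49x − 54.
Step 6: lead(6x³ + 30x² + 49x − 54) ÷ lead(D) = 6x³ ÷ x³ = 6. Subtract (6)·D = 6x³ + 30x² + 42x − 48. Remainder: 7x − 6.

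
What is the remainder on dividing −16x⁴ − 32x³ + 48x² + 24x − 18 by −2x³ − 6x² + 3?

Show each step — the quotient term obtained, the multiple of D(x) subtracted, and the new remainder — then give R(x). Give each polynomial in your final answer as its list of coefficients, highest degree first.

R = [6]

Step 1: lead(−16x⁴ − 32x³ + 48x² + 24x − 18) ÷ lead(D) = −16x⁴ ÷ −2x³ = 8x. Subtract (8x)·D = −16x⁴ − 48x³ + 24x. Remainder: 16x³ + 48x² − 18.
Step 2: lead(16x³ + 48x² − 18) ÷ lead(D) = 16x³ ÷ −2x³ = −8. Subtract (−8)·D = 16x³ + 48x² − 24. Remainder: 6.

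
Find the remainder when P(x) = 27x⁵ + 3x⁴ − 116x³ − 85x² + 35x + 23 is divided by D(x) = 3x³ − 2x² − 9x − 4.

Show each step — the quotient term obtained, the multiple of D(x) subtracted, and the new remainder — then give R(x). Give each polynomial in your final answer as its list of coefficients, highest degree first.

Step 1: lead(27x⁵ + 3x⁴ − 116x³ − 85x² + 35x + 23) ÷ lead(D) = 27x⁵ ÷ 3x³ = 9x². Subtract (9x²)·D = 27x⁵ − 18x⁴ − 81x³ − 36x². Remainder: 21x⁴ − 35x³ − 49x² + 35x + 23.
Step 2: lead(21x⁴ − 35x³ − 49x² + 35x + 23) ÷ lead(D) = 21x⁴ ÷ 3x³ = 7x. Subtract (7x)·D = 21x⁴ − 14x³ − 63x² − 28x. Remainder: −21x³ + 14x² + 63x + 23.
Step 3: lead(−21x³ + 14x² + 63x + 23) ÷ lead(D) = −21x³ ÷ 3x³ = −7. Subtract (−7)·D = −21x³ + 14x² + 63x + 28. Remainder: −5.

R = [-5]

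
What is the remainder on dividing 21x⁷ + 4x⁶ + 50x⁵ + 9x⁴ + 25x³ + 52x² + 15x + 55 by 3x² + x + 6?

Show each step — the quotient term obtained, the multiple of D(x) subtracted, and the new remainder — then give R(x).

R(x) = 1

Step 1: lead(21x⁷ + 4x⁶ + 50x⁵ + 9x⁴ + 25x³ + 52x² + 15x + 55) ÷ lead(D) = 21x⁷ ÷ 3x² = 7x⁵. Subtract (7x⁵)·D = 21x⁷ + 7x⁶ + 42x⁵. Remainder: −3x⁶ + 8x⁵ + 9x⁴ + 25x³ + 52x² + 15x + 55.
Step 2: lead(−3x⁶ + 8x⁵ + 9x⁴ + 25x³ + 52x² + 15x + 55) ÷ lead(D) = −3x⁶ ÷ 3x² = −x⁴. Subtract (−x⁴)·D = −3x⁶ − x⁵ − 6x⁴. Remainder: 9x⁵ + 15x⁴ + 25x³ + 52x² + 15x + 55.
Step 3: lead(9x⁵ + 15x⁴ + 25x³ + 52x² + 15x + 55) ÷ lead(D) = 9x⁵ ÷ 3x² = 3x³. Subtract (3x³)·D = 9x⁵ + 3x⁴ + 18x³. Remainder: 12x⁴ + 7x³ + 52x² + 15x + 55.
Step 4: lead(12x⁴ + 7x³ + 52x² + 15x + 55) ÷ lead(D) = 12x⁴ ÷ 3x² = 4x². Subtract (4x²)·D = 12x⁴ + 4x³ + 24x². Remainder: 3x³ + 28x² + 15x + 55.
Step 5: lead(3x³ + 28x² + 15x + 55) ÷ lead(D) = 3x³ ÷ 3x² = x. Subtract (x)·D = 3x³ + x² + 6x. Remainder: 27x² + 9x + 55.
Step 6: lead(27x² + 9x + 55) ÷ lead(D) = 27x² ÷ 3x² = 9. Subtract (9)·D = 27x² + 9x + 54. Remainder: 1.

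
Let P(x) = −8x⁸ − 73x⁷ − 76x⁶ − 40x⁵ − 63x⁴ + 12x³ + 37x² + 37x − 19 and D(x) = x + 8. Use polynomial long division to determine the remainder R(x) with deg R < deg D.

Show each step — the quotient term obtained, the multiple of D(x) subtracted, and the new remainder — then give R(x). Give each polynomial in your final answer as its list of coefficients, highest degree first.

Step 1: lead(−8x⁸ − 73x⁷ − 76x⁶ − 40x⁵ − 63x⁴ + 12x³ + 37x² + 37x − 19) ÷ lead(D) = −8x⁸ ÷ x = −8x⁷. Subtract (−8x⁷)·D = −8x⁸ − 64x⁷. Remainder: −9x⁷ − 76x⁶ − 40x⁵ − 63x⁴ + 12x³ + 37x² + 37x − 19.
Step 2: lead(−9x⁷ − 76x⁶ − 40x⁵ − 63x⁴ + 12x³ + 37x² + 37x − 19) ÷ lead(D) = −9x⁷ ÷ x = −9x⁶. Subtract (−9x⁶)·D = −9x⁷ − 72x⁶. Remainder: −4x⁶ − 40x⁵ − 63x⁴ + 12x³ + 37x² + 37x − 19.
Step 3: lead(−4x⁶ − 40x⁵ − 63x⁴ + 12x³ + 37x² + 37x − 19) ÷ lead(D) = −4x⁶ ÷ x = −4x⁵. Subtract (−4x⁵)·D = −4x⁶ − 32x⁵. Remainder: −8x⁵ − 63x⁴ + 12x³ + 37x² + 37x − 19.
Step 4: lead(−8x⁵ − 63x⁴ + 12x³ + 37x² + 37x − 19) ÷ lead(D) = −8x⁵ ÷ x = −8x⁴. Subtract (−8x⁴)·D = −8x⁵ − 64x⁴. Remainder: x⁴ + 12x³ + 37x² + 37x − 19.
Step 5: lead(x⁴ + 12x³ + 37x² + 37x − 19) ÷ lead(D) = x⁴ ÷ x = x³. Subtract (x³)·D = x⁴ + 8x³. Remainder: 4x³ + 37x² + 37x − 19.
Step 6: lead(4x³ + 37x² + 37x − 19) ÷ lead(D) = 4x³ ÷ x = 4x². Subtract (4x²)·D = 4x³ + 32x². Remainder: 5x² + 37x − 19.
Step 7: lead(5x² + 37x − 19) ÷ lead(D) = 5x² ÷ x = 5x. Subtract (5x)·D = 5x² + 40x. Remainder: −3x − 19.
Step 8: lead(−3x − 19) ÷ lead(D) = −3x ÷ x = −3. Subtract (−3)·D = −3x − 24. Remainder: 5.

R = [5]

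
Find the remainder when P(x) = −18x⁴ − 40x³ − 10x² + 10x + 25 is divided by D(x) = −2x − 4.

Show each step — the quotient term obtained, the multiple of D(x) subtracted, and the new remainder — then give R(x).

R(x) = −3

Step 1: lead(−18x⁴ − 40x³ − 10x² + 10x + 25) ÷ lead(D) = −18x⁴ ÷ −2x = 9x³. Subtract (9x³)·D = −18x⁴ − 36x³. Remainder: −4x³ − 10x² + 10x + 25.
Step 2: lead(−4x³ − 10x² + 10x + 25) ÷ lead(D) = −4x³ ÷ −2x = 2x². Subtract (2x²)·D = −4x³ − 8x². Remainder: −2x² + 10x + 25.
Step 3: lead(−2x² + 10x + 25) ÷ lead(D) = −2x² ÷ −2x = x. Subtract (x)·D = −2x² − 4x. Remainder: 14x + 25.
Step 4: lead(14x + 25) ÷ lead(D) = 14x ÷ −2x = −7. Subtract (−7)·D = 14x + 28. Remainder: −3.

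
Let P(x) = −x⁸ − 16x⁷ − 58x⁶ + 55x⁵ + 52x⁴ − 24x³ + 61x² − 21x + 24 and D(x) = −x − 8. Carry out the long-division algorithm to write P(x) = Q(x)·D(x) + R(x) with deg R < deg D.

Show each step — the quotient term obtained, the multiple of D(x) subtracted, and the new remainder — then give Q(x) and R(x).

Q(x) = x⁷ + 8x⁶ − 6x⁵ − 7x⁴ + 4x³ − 8x² + 3x − 3; R(x) = 0

Step 1: lead(−x⁸ − 16x⁷ − 58x⁶ + 55x⁵ + 52x⁴ − 24x³ + 61x² − 21x + 24) ÷ lead(D) = −x⁸ ÷ −x = x⁷. Subtract (x⁷)·D = −x⁸ − 8x⁷. Remainder: −8x⁷ − 58x⁶ + 55x⁵ + 52x⁴ − 24x³ + 61x² − 21x + 24.
Step 2: lead(−8x⁷ − 58x⁶ + 55x⁵ + 52x⁴ − 24x³ + 61x² − 21x + 24) ÷ lead(D) = −8x⁷ ÷ −x = 8x⁶. Subtract (8x⁶)·D = −8x⁷ − 64x⁶. Remainder: 6x⁶ + 55x⁵ + 52x⁴ − 24x³ + 61x² − 21x + 24.
Step 3: lead(6x⁶ + 55x⁵ + 52x⁴ − 24x³ + 61x² − 21x + 24) ÷ lead(D) = 6x⁶ ÷ −x = −6x⁵. Subtract (−6x⁵)·D = 6x⁶ + 48x⁵. Remainder: 7x⁵ + 52x⁴ − 24x³ + 61x² − 21x + 24.
Step 4: lead(7x⁵ + 52x⁴ − 24x³ + 61x² − 21x + 24) ÷ lead(D) = 7x⁵ ÷ −x = −7x⁴. Subtract (−7x⁴)·D = 7x⁵ + 56x⁴. Remainder: −4x⁴ − 24x³ + 61x² − 21x + 24.
Step 5: lead(−4x⁴ − 24x³ + 61x² − 21x + 24) ÷ lead(D) = −4x⁴ ÷ −x = 4x³. Subtract (4x³)·D = −4x⁴ − 32x³. Remainder: 8x³ + 61x² − 21x + 24.
Step 6: lead(8x³ + 61x² − 21x + 24) ÷ lead(D) = 8x³ ÷ −x = −8x². Subtract (−8x²)·D = 8x³ + 64x². Remainder: −3x² − 21x + 24.
Step 7: lead(−3x² − 21x + 24) ÷ lead(D) = −3x² ÷ −x = 3x. Subtract (3x)·D = −3x² − 24x. Remainder: 3x + 24.
Step 8: lead(3x + 24) ÷ lead(D) = 3x ÷ −x = −3. Subtract (−3)·D = 3x + 24. Remainder: 0.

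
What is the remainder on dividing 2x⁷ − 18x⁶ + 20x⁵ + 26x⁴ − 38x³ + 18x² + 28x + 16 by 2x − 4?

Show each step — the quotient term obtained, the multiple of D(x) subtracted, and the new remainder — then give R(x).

Step 1: lead(2x⁷ − 18x⁶ + 20x⁵ + 26x⁴ − 38x³ + 18x² + 28x + 16) ÷ lead(D) = 2x⁷ ÷ 2x = x⁶. Subtract (x⁶)·D = 2x⁷ − 4x⁶. Remainder: −14x⁶ + 20x⁵ + 26x⁴ − 38x³ + 18x² + 28x + 16.
Step 2: lead(−14x⁶ + 20x⁵ + 26x⁴ − 38x³ + 18x² + 28x + 16) ÷ lead(D) = −14x⁶ ÷ 2x = −7x⁵. Subtract (−7x⁵)·D = −14x⁶ + 28x⁵. Remainder: −8x⁵ + 26x⁴ − 38x³ + 18x² + 28x + 16.
Step 3: lead(−8x⁵ + 26x⁴ − 38x³ + 18x² + 28x + 16) ÷ lead(D) = −8x⁵ ÷ 2x = −4x⁴. Subtract (−4x⁴)·D = −8x⁵ + 16x⁴. Remainder: 10x⁴ − 38x³ + 18x² + 28x + 16.
Step 4: lead(10x⁴ − 38x³ + 18x² + 28x + 16) ÷ lead(D) = 10x⁴ ÷ 2x = 5x³. Subtract (5x³)·D = 10x⁴ − 20x³. Remainder: −18x³ + 18x² + 28x + 16.
Step 5: lead(−18x³ + 18x² + 28x + 16) ÷ lead(D) = −18x³ ÷ 2x = −9x². Subtract (−9x²)·D = −18x³ + 36x². Remainder: −18x² + 28x + 16.
Step 6: lead(−18x² + 28x + 16) ÷ lead(D) = −18x² ÷ 2x = −9x. Subtract (−9x)·D = −18x² + 36x. Remainder: −8x + 16.
Step 7: lead(−8x + 16) ÷ lead(D) = −8x ÷ 2x = −4. Subtract (−4)·D = −8x + 16. Remainder: 0.

R(x) = 0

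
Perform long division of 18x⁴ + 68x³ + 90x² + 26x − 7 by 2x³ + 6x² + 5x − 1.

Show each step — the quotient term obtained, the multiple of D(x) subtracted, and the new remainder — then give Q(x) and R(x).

Step 1: lead(18x⁴ + 68x³ + 90x² + 26x − 7) ÷ lead(D) = 18x⁴ ÷ 2x³ = 9x. Subtract (9x)·D = 18x⁴ + 54x³ + 45x² − 9x. Remainder: 14x³ + 45x² + 35x − 7.
Step 2: lead(14x³ + 45x² + 35x − 7) ÷ lead(D) = 14x³ ÷ 2x³ = 7. Subtract (7)·D = 14x³ + 42x² + 35x − 7. Remainder: 3x².

Q(x) = 9x + 7; R(x) = 3x²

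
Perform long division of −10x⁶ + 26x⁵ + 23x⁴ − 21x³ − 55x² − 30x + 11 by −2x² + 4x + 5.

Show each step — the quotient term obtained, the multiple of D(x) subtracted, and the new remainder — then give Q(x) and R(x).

Step 1: lead(−10x⁶ + 26x⁵ + 23x⁴ − 21x³ − 55x² − 30x + 11) ÷ lead(D) = −10x⁶ ÷ −2x² = 5x⁴. Subtract (5x⁴)·D = −10x⁶ + 20x⁵ + 25x⁴. Remainder: 6x⁵ − 2x⁴ − 21x³ − 55x² − 30x + 11.
Step 2: lead(6x⁵ − 2x⁴ − 21x³ − 55x² − 30x + 11) ÷ lead(D) = 6x⁵ ÷ −2x² = −3x³. Subtract (−3x³)·D = 6x⁵ − 12x⁴ − 15x³. Remainder: 10x⁴ − 6x³ − 55x² − 30x + 11.
Step 3: lead(10x⁴ − 6x³ − 55x² − 30x + 11) ÷ lead(D) = 10x⁴ ÷ −2x² = −5x². Subtract (−5x²)·D = 10x⁴ − 20x³ − 25x². Remainder: 14x³ − 30x² − 30x + 11.
Step 4: lead(14x³ − 30x² − 30x + 11) ÷ lead(D) = 14x³ ÷ −2x² = −7x. Subtract (−7x)·D = 14x³ − 28x² − 35x. Remainder: −2x² + 5x + 11.
Step 5: lead(−2x² + 5x + 11) ÷ lead(D) = −2x² ÷ −2x² = 1. Subtract (1)·D = −2x² + 4x + 5. Remainder: x + 6.

Q(x) = 5x⁴ − 3x³ − 5x² − 7x + 1; R(x) = x + 6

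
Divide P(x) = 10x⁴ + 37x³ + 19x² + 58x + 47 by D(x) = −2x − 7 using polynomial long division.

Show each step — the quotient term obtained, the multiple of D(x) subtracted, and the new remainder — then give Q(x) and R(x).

Step 1: lead(10x⁴ + 37x³ + 19x² + 58x + 47) ÷ lead(D) = 10x⁴ ÷ −2x = −5x³. Subtract (−5x³)·D = 10x⁴ + 35x³. Remainder: 2x³ + 19x² + 58x + 47.
Step 2: lead(2x³ + 19x² + 58x + 47) ÷ lead(D) = 2x³ ÷ −2x = −x². Subtract (−x²)·D = 2x³ + 7x². Remainder: 12x² + 58x + 47.
Step 3: lead(12x² + 58x + 47) ÷ lead(D) = 12x² ÷ −2x = −6x. Subtract (−6x)·D = 12x² + 42x. Remainder: 16x + 47.
Step 4: lead(16x + 47) ÷ lead(D) = 16x ÷ −2x = −8. Subtract (−8)·D = 16x + 56. Remainder: −9.

Q(x) = −5x³ − x² − 6x − 8; R(x) = −9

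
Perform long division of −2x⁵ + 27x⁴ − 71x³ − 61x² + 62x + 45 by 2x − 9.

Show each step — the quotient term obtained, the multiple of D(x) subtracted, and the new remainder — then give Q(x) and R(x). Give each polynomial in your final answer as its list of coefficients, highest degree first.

Q = [-1, 9, 5, -8, -5]; R = [0]

Step 1: lead(−2x⁵ + 27x⁴ − 71x³ − 61x² + 62x + 45) ÷ lead(D) = −2x⁵ ÷ 2x = −x⁴. Subtract (−x⁴)·D = −2x⁵ + 9x⁴. Remainder: 18x⁴ − 71x³ − 61x² + 62x + 45.
Step 2: lead(18x⁴ − 71x³ − 61x² + 62x + 45) ÷ lead(D) = 18x⁴ ÷ 2x = 9x³. Subtract (9x³)·D = 18x⁴ − 81x³. Remainder: 10x³ − 61x² + 62x + 45.
Step 3: lead(10x³ − 61x² + 62x + 45) ÷ lead(D) = 10x³ ÷ 2x = 5x². Subtract (5x²)·D = 10x³ − 45x². Remainder: −16x² + 62x + 45.
Step 4: lead(−16x² + 62x + 45) ÷ lead(D) = −16x² ÷ 2x = −8x. Subtract (−8x)·D = −16x² + 72x. Remainder: −10x + 45.
Step 5: lead(−10x + 45) ÷ lead(D) = −10x ÷ 2x = −5. Subtract (−5)·D = −10x + 45. Remainder: 0.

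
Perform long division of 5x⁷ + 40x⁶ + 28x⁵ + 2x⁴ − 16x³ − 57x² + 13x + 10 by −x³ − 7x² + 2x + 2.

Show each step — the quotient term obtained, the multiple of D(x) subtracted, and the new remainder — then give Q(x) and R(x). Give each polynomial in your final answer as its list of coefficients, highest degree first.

Q = [-5, -5, -3, -1, 7]; R = [1, -4]

Step 1: lead(5x⁷ + 40x⁶ + 28x⁵ + 2x⁴ − 16x³ − 57x² + 13x + 10) ÷ lead(D) = 5x⁷ ÷ −x³ = −5x⁴. Subtract (−5x⁴)·D = 5x⁷ + 35x⁶ − 10x⁵ − 10x⁴. Remainder: 5x⁶ + 38x⁵ + 12x⁴ − 16x³ − 57x² + 13x + 10.
Step 2: lead(5x⁶ + 38x⁵ + 12x⁴ − 16x³ − 57x² + 13x + 10) ÷ lead(D) = 5x⁶ ÷ −x³ = −5x³. Subtract (−5x³)·D = 5x⁶ + 35x⁵ − 10x⁴ − 10x³. Remainder: 3x⁵ + 22x⁴ − 6x³ − 57x² + 13x + 10.
Step 3: lead(3x⁵ + 22x⁴ − 6x³ − 57x² + 13x + 10) ÷ lead(D) = 3x⁵ ÷ −x³ = −3x². Subtract (−3x²)·D = 3x⁵ + 21x⁴ − 6x³ − 6x². Remainder: x⁴ − 51x² + 13x + 10.
Step 4: lead(x⁴ − 51x² + 13x + 10) ÷ lead(D) = x⁴ ÷ −x³ = −x. Subtract (−x)·D = x⁴ + 7x³ − 2x² − 2x. Remainder: −7x³ − 49x² + 15x + 10.
Step 5: lead(−7x³ − 49x² + 15x + 10) ÷ lead(D) = −7x³ ÷ −x³ = 7. Subtract (7)·D = −7x³ − 49x² + 14x + 14. Remainder: x − 4.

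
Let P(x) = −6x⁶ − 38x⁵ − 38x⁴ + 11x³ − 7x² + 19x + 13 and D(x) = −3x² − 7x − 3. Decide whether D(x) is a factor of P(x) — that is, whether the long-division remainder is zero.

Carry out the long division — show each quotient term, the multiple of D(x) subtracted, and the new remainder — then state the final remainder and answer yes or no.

Step 1: lead(−6x⁶ − 38x⁵ − 38x⁴ + 11x³ − 7x² + 19x + 13) ÷ lead(D) = −6x⁶ ÷ −3x² = 2x⁴. Subtract (2x⁴)·D = −6x⁶ − 14x⁵ − 6x⁴. Remainder: −24x⁵ − 32x⁴ + 11x³ − 7x² + 19x + 13.
Step 2: lead(−24x⁵ − 32x⁴ + 11x³ − 7x² + 19x + 13) ÷ lead(D) = −24x⁵ ÷ −3x² = 8x³. Subtract (8x³)·D = −24x⁵ − 56x⁴ − 24x³. Remainder: 24x⁴ + 35x³ − 7x² + 19x + 13.
Step 3: lead(24x⁴ + 35x³ − 7x² + 19x + 13) ÷ lead(D) = 24x⁴ ÷ −3x² = −8x². Subtract (−8x²)·D = 24x⁴ + 56x³ + 24x². Remainder: −21x³ − 31x² + 19x + 13.
Step 4: lead(−21x³ − 31x² + 19x + 13) ÷ lead(D) = −21x³ ÷ −3x² = 7x. Subtract (7x)·D = −21x³ − 49x² − 21x. Remainder: 18x² + 40x + 13.
Step 5: lead(18x² + 40x + 13) ÷ lead(D) = 18x² ÷ −3x² = −6. Subtract (−6)·D = 18x² + 42x + 18. Remainder: −2x − 5.

R(x) = −2x − 5, so D(x) is not a factor of P(x). no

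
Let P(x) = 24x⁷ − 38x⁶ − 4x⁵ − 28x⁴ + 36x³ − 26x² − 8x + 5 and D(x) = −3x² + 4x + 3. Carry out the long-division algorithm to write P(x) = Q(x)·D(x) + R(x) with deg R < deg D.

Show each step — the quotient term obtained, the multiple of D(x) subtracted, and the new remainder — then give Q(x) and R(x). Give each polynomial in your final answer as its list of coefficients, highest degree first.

Q = [-8, 2, -4, 6, -8, 4]; R = [-7]

Step 1: lead(24x⁷ − 38x⁶ − 4x⁵ − 28x⁴ + 36x³ − 26x² − 8x + 5) ÷ lead(D) = 24x⁷ ÷ −3x² = −8x⁵. Subtract (−8x⁵)·D = 24x⁷ − 32x⁶ − 24x⁵. Remainder: −6x⁶ + 20x⁵ − 28x⁴ + 36x³ − 26x² − 8x + 5.
Step 2: lead(−6x⁶ + 20x⁵ − 28x⁴ + 36x³ − 26x² − 8x + 5) ÷ lead(D) = −6x⁶ ÷ −3x² = 2x⁴. Subtract (2x⁴)·D = −6x⁶ + 8x⁵ + 6x⁴. Remainder: 12x⁵ − 34x⁴ + 36x³ − 26x² − 8x + 5.
Step 3: lead(12x⁵ − 34x⁴ + 36x³ − 26x² − 8x + 5) ÷ lead(D) = 12x⁵ ÷ −3x² = −4x³. Subtract (−4x³)·D = 12x⁵ − 16x⁴ − 12x³. Remainder: −18x⁴ + 48x³ − 26x² − 8x + 5.
Step 4: lead(−18x⁴ + 48x³ − 26x² − 8x + 5) ÷ lead(D) = −18x⁴ ÷ −3x² = 6x². Subtract (6x²)·D = −18x⁴ + 24x³ + 18x². Remainder: 24x³ − 44x² − 8x + 5.
Step 5: lead(24x³ − 44x² − 8x + 5) ÷ lead(D) = 24x³ ÷ −3x² = −8x. Subtract (−8x)·D = 24x³ − 32x² − 24x. Remainder: −12x² + 16x + 5.
Step 6: lead(−12x² + 16x + 5) ÷ lead(D) = −12x² ÷ −3x² = 4. Subtract (4)·D = −12x² + 16x + 12. Remainder: −7.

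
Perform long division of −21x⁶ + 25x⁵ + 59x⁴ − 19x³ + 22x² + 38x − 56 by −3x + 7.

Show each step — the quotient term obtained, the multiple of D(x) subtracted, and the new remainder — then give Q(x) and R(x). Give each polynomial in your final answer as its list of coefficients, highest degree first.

Q = [7, 8, -1, 4, 2, -8]; R = [0]

Step 1: lead(−21x⁶ + 25x⁵ + 59x⁴ − 19x³ + 22x² + 38x − 56) ÷ lead(D) = −21x⁶ ÷ −3x = 7x⁵. Subtract (7x⁵)·D = −21x⁶ + 49x⁵. Remainder: −24x⁵ + 59x⁴ − 19x³ + 22x² + 38x − 56.
Step 2: lead(−24x⁵ + 59x⁴ − 19x³ + 22x² + 38x − 56) ÷ lead(D) = −24x⁵ ÷ −3x = 8x⁴. Subtract (8x⁴)·D = −24x⁵ + 56x⁴. Remainder: 3x⁴ − 19x³ + 22x² + 38x − 56.
Step 3: lead(3x⁴ − 19x³ + 22x² + 38x − 56) ÷ lead(D) = 3x⁴ ÷ −3x = −x³. Subtract (−x³)·D = 3x⁴ − 7x³. Remainder: −12x³ + 22x² + 38x − 56.
Step 4: lead(−12x³ + 22x² + 38x − 56) ÷ lead(D) = −12x³ ÷ −3x = 4x². Subtract (4x²)·D = −12x³ + 28x². Remainder: −6x² + 38x − 56.
Step 5: lead(−6x² + 38x − 56) ÷ lead(D) = −6x² ÷ −3x = 2x. Subtract (2x)·D = −6x² + 14x. Remainder: 24x − 56.
Step 6: lead(24x − 56) ÷ lead(D) = 24x ÷ −3x = −8. Subtract (−8)·D = 24x − 56. Remainder: 0.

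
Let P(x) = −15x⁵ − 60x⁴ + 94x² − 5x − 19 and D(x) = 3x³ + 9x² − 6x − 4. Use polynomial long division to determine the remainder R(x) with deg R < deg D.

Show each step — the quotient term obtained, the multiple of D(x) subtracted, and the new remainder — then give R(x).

R(x) = −x² + 5x + 1

Step 1: lead(−15x⁵ − 60x⁴ + 94x² − 5x − 19) ÷ lead(D) = −15x⁵ ÷ 3x³ = −5x². Subtract (−5x²)·D = −15x⁵ − 45x⁴ + 30x³ + 20x². Remainder: −15x⁴ − 30x³ + 74x² − 5x − 19.
Step 2: lead(−15x⁴ − 30x³ + 74x² − 5x − 19) ÷ lead(D) = −15x⁴ ÷ 3x³ = −5x. Subtract (−5x)·D = −15x⁴ − 45x³ + 30x² + 20x. Remainder: 15x³ + 44x² − 25x − 19.
Step 3: lead(15x³ + 44x² − 25x − 19) ÷ lead(D) = 15x³ ÷ 3x³ = 5. Subtract (5)·D = 15x³ + 45x² − 30x − 20. Remainder: −x² + 5x + 1.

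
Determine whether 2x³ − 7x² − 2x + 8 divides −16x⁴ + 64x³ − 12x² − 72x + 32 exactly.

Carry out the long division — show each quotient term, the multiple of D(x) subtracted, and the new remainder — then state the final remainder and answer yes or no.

R(x) = 0, so D(x) is a factor of P(x). yes

Step 1: lead(−16x⁴ + 64x³ − 12x² − 72x + 32) ÷ lead(D) = −16x⁴ ÷ 2x³ = −8x. Subtract (−8x)·D = −16x⁴ + 56x³ + 16x² − 64x. Remainder: 8x³ − 28x² − 8x + 32.
Step 2: lead(8x³ − 28x² − 8x + 32) ÷ lead(D) = 8x³ ÷ 2x³ = 4. Subtract (4)·D = 8x³ − 28x² − 8x + 32. Remainder: 0.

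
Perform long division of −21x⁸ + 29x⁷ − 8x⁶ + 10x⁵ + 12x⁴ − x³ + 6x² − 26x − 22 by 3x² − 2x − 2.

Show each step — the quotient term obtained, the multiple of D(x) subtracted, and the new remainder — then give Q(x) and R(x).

Step 1: lead(−21x⁸ + 29x⁷ − 8x⁶ + 10x⁵ + 12x⁴ − x³ + 6x² − 26x − 22) ÷ lead(D) = −21x⁸ ÷ 3x² = −7x⁶. Subtract (−7x⁶)·D = −21x⁸ + 14x⁷ + 14x⁶. Remainder: 15x⁷ − 22x⁶ + 10x⁵ + 12x⁴ − x³ + 6x² − 26x − 22.
Step 2: lead(15x⁷ − 22x⁶ + 10x⁵ + 12x⁴ − x³ + 6x² − 26x − 22) ÷ lead(D) = 15x⁷ ÷ 3x² = 5x⁵. Subtract (5x⁵)·D = 15x⁷ − 10x⁶ − 10x⁵. Remainder: −12x⁶ + 20x⁵ + 12x⁴ − x³ + 6x² − 26x − 22.
Step 3: lead(−12x⁶ + 20x⁵ + 12x⁴ − x³ + 6x² − 26x − 22) ÷ lead(D) = −12x⁶ ÷ 3x² = −4x⁴. Subtract (−4x⁴)·D = −12x⁶ + 8x⁵ + 8x⁴. Remainder: 12x⁵ + 4x⁴ − x³ + 6x² − 26x − 22.
Step 4: lead(12x⁵ + 4x⁴ − x³ + 6x² − 26x − 22) ÷ lead(D) = 12x⁵ ÷ 3x² = 4x³. Subtract (4x³)·D = 12x⁵ − 8x⁴ − 8x³. Remainder: 12x⁴ + 7x³ + 6x² − 26x − 22.
Step 5: lead(12x⁴ + 7x³ + 6x² − 26x − 22) ÷ lead(D) = 12x⁴ ÷ 3x² = 4x². Subtract (4x²)·D = 12x⁴ − 8x³ − 8x². Remainder: 15x³ + 14x² − 26x − 22.
Step 6: lead(15x³ + 14x² − 26x − 22) ÷ lead(D) = 15x³ ÷ 3x² = 5x. Subtract (5x)·D = 15x³ − 10x² − 10x. Remainder: 24x² − 16x − 22.
Step 7: lead(24x² − 16x − 22) ÷ lead(D) = 24x² ÷ 3x² = 8. Subtract (8)·D = 24x² − 16x − 16. Remainder: −6.

Q(x) = −7x⁶ + 5x⁵ − 4x⁴ + 4x³ + 4x² + 5x + 8; R(x) = −6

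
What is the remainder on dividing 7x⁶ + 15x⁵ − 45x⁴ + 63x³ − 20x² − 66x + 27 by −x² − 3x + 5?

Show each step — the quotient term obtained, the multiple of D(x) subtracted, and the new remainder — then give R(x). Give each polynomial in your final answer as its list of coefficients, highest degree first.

Step 1: lead(7x⁶ + 15x⁵ − 45x⁴ + 63x³ − 20x² − 66x + 27) ÷ lead(D) = 7x⁶ ÷ −x² = −7x⁴. Subtract (−7x⁴)·D = 7x⁶ + 21x⁵ − 35x⁴. Remainder: −6x⁵ − 10x⁴ + 63x³ − 20x² − 66x + 27.
Step 2: lead(−6x⁵ − 10x⁴ + 63x³ − 20x² − 66x + 27) ÷ lead(D) = −6x⁵ ÷ −x² = 6x³. Subtract (6x³)·D = −6x⁵ − 18x⁴ + 30x³. Remainder: 8x⁴ + 33x³ − 20x² − 66x + 27.
Step 3: lead(8x⁴ + 33x³ − 20x² − 66x + 27) ÷ lead(D) = 8x⁴ ÷ −x² = −8x². Subtract (−8x²)·D = 8x⁴ + 24x³ − 40x². Remainder: 9x³ + 20x² − 66x + 27.
Step 4: lead(9x³ + 20x² − 66x + 27) ÷ lead(D) = 9x³ ÷ −x² = −9x. Subtract (−9x)·D = 9x³ + 27x² − 45x. Remainder: −7x² − 21x + 27.
Step 5: lead(−7x² − 21x + 27) ÷ lead(D) = −7x² ÷ −x² = 7. Subtract (7)·D = −7x² − 21x + 35. Remainder: −8.

R = [-8]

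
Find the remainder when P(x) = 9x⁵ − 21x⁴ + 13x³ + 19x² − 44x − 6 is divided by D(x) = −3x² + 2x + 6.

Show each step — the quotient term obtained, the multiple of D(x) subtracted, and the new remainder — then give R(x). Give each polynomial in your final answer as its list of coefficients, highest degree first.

R = [0]

Step 1: lead(9x⁵ − 21x⁴ + 13x³ + 19x² − 44x − 6) ÷ lead(D) = 9x⁵ ÷ −3x² = −3x³. Subtract (−3x³)·D = 9x⁵ − 6x⁴ − 18x³. Remainder: −15x⁴ + 31x³ + 19x² − 44x − 6.
Step 2: lead(−15x⁴ + 31x³ + 19x² − 44x − 6) ÷ lead(D) = −15x⁴ ÷ −3x² = 5x². Subtract (5x²)·D = −15x⁴ + 10x³ + 30x². Remainder: 21x³ − 11x² − 44x − 6.
Step 3: lead(21x³ − 11x² − 44x − 6) ÷ lead(D) = 21x³ ÷ −3x² = −7x. Subtract (−7x)·D = 21x³ − 14x² − 42x. Remainder: 3x² − 2x − 6.
Step 4: lead(3x² − 2x − 6) ÷ lead(D) = 3x² ÷ −3x² = −1. Subtract (−1)·D = 3x² − 2x − 6. Remainder: 0.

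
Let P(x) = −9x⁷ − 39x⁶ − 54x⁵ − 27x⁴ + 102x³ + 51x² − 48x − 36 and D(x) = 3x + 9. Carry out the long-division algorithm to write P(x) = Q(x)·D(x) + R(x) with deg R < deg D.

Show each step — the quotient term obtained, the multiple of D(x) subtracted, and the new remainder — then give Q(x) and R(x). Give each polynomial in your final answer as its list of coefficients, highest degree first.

Q = [-3, -4, -6, 9, 7, -4, -4]; R = [0]

Step 1: lead(−9x⁷ − 39x⁶ − 54x⁵ − 27x⁴ + 102x³ + 51x² − 48x − 36) ÷ lead(D) = −9x⁷ ÷ 3x = −3x⁶. Subtract (−3x⁶)·D = −9x⁷ − 27x⁶. Remainder: −12x⁶ − 54x⁵ − 27x⁴ + 102x³ + 51x² − 48x − 36.
Step 2: lead(−12x⁶ − 54x⁵ − 27x⁴ + 102x³ + 51x² − 48x − 36) ÷ lead(D) = −12x⁶ ÷ 3x = −4x⁵. Subtract (−4x⁵)·D = −12x⁶ − 36x⁵. Remainder: −18x⁵ − 27x⁴ + 102x³ + 51x² − 48x − 36.
Step 3: lead(−18x⁵ − 27x⁴ + 102x³ + 51x² − 48x − 36) ÷ lead(D) = −18x⁵ ÷ 3x = −6x⁴. Subtract (−6x⁴)·D = −18x⁵ − 54x⁴. Remainder: 27x⁴ + 102x³ + 51x² − 48x − 36.
Step 4: lead(27x⁴ + 102x³ + 51x² − 48x − 36) ÷ lead(D) = 27x⁴ ÷ 3x = 9x³. Subtract (9x³)·D = 27x⁴ + 81x³. Remainder: 21x³ + 51x² − 48x − 36.
Step 5: lead(21x³ + 51x² − 48x − 36) ÷ lead(D) = 21x³ ÷ 3x = 7x². Subtract (7x²)·D = 21x³ + 63x². Remainder: −12x² − 48x − 36.
Step 6: lead(−12x² − 48x − 36) ÷ lead(D) = −12x² ÷ 3x = −4x. Subtract (−4x)·D = −12x² − 36x. Remainder: −12x − 36.
Step 7: lead(−12x − 36) ÷ lead(D) = −12x ÷ 3x = −4. Subtract (−4)·D = −12x − 36. Remainder: 0.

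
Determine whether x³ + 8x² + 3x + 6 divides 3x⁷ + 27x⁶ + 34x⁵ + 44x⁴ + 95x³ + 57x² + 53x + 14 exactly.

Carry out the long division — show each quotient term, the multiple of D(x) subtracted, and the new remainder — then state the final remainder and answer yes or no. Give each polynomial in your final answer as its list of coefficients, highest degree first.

Step 1: lead(3x⁷ + 27x⁶ + 34x⁵ + 44x⁴ + 95x³ + 57x² + 53x + 14) ÷ lead(D) = 3x⁷ ÷ x³ = 3x⁴. Subtract (3x⁴)·D = 3x⁷ + 24x⁶ + 9x⁵ + 18x⁴. Remainder: 3x⁶ + 25x⁵ + 26x⁴ + 95x³ + 57x² + 53x + 14.
Step 2: lead(3x⁶ + 25x⁵ + 26x⁴ + 95x³ + 57x² + 53x + 14) ÷ lead(D) = 3x⁶ ÷ x³ = 3x³. Subtract (3x³)·D = 3x⁶ + 24x⁵ + 9x⁴ + 18x³. Remainder: x⁵ + 17x⁴ + 77x³ + 57x² + 53x + 14.
Step 3: lead(x⁵ + 17x⁴ + 77x³ + 57x² + 53x + 14) ÷ lead(D) = x⁵ ÷ x³ = x². Subtract (x²)·D = x⁵ + 8x⁴ + 3x³ + 6x². Remainder: 9x⁴ + 74x³ + 51x² + 53x + 14.
Step 4: lead(9x⁴ + 74x³ + 51x² + 53x + 14) ÷ lead(D) = 9x⁴ ÷ x³ = 9x. Subtract (9x)·D = 9x⁴ + 72x³ + 27x² + 54x. Remainder: 2x³ + 24x² − x + 14.
Step 5: lead(2x³ + 24x² − x + 14) ÷ lead(D) = 2x³ ÷ x³ = 2. Subtract (2)·D = 2x³ + 16x² + 6x + 12. Remainder: 8x² − 7x + 2.

R = [8, -7, 2], so D(x) is not a factor of P(x). no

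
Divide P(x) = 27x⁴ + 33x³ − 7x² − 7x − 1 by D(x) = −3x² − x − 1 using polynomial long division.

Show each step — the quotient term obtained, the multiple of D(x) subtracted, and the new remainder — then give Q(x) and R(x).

Step 1: lead(27x⁴ + 33x³ − 7x² − 7x − 1) ÷ lead(D) = 27x⁴ ÷ −3x² = −9x². Subtract (−9x²)·D = 27x⁴ + 9x³ + 9x². Remainder: 24x³ − 16x² − 7x − 1.
Step 2: lead(24x³ − 16x² − 7x − 1) ÷ lead(D) = 24x³ ÷ −3x² = −8x. Subtract (−8x)·D = 24x³ + 8x² + 8x. Remainder: −24x² − 15x − 1.
Step 3: lead(−24x² − 15x − 1) ÷ lead(D) = −24x² ÷ −3x² = 8. Subtract (8)·D = −24x² − 8x − 8. Remainder: −7x + 7.

Q(x) = −9x² − 8x + 8; R(x) = −7x + 7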